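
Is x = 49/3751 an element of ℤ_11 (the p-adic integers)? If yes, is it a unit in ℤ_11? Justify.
x ∉ ℤ_11 (v_11(x) = -2 < 0)

ℤ_11 = {x ∈ ℚ_11 : v_11(x) ≥ 0} and ℤ_11^× = {x ∈ ℤ_11 : v_11(x) = 0}. Here v_11(49/3751) = v_11(num) − v_11(den) = -2; compare against these criteria.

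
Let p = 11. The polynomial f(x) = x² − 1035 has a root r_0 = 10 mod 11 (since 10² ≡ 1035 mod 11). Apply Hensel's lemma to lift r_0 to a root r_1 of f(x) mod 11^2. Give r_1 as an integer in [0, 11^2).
r_1 = 87 (mod 121)

Hensel's recurrence: r_{i+1} = r_i − f(r_i)·(f′(r_i))^{-1} mod 11^{i+2}, with f′(x) = 2x. Iterate:
  r_0 = 10 (mod 11)
  r_1 = 87 (mod 121)
Final: r_1 = 87, and one checks f(r_1) ≡ 0 mod 11^2.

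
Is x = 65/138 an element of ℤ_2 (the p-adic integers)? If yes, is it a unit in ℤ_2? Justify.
x ∉ ℤ_2 (v_2(x) = -1 < 0)

ℤ_2 = {x ∈ ℚ_2 : v_2(x) ≥ 0} and ℤ_2^× = {x ∈ ℤ_2 : v_2(x) = 0}. Here v_2(65/138) = v_2(num) − v_2(den) = -1; compare against these criteria.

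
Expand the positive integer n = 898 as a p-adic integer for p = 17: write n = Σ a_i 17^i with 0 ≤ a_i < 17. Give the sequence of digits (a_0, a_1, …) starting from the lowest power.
(a_0, a_1, …) = (14, 1, 3)

Repeated division by 17 gives the digits low-to-high: 898 = 14 + 1·17^1 + 3·17^2. Digit sequence: (14, 1, 3).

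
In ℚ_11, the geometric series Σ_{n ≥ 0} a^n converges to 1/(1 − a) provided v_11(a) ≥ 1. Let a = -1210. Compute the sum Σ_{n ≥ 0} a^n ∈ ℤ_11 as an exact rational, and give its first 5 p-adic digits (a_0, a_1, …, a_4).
Σ a^n = 1/(1 − a) = 1/1211;  first 5 digits = (1, 0, 1, 10, 0)

v_11(a) = 2 ≥ 1, so the series converges in ℤ_11 to 1/(1 − a) = 1/(1 − (-1210)) = 1/1211. Expand this rational in ℤ_11: compute digits iteratively via d_i = x_i mod 11, x_{i+1} = (x_i − d_i)/11. The first 5 digits are (1, 0, 1, 10, 0).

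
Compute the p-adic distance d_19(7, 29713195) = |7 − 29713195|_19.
d_19(7, 29713195) = 1/2476099

Step 1 — x − y = 7 − 29713195 = -29713188. Step 2 — v_19(-29713188) = 5 (factor: -29713188 = −(19^5 · 12); the sign does not affect v_p). Step 3 — |x − y|_19 = 19^{-5} = 1/2476099.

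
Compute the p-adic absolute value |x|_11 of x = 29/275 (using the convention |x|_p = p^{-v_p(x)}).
|29/275|_11 = 11

Step 1 — compute v_11(x) by factoring powers of 11 out of the numerator and denominator: v_11(29/275) = -1. Step 2 — apply |x|_p = p^{-v_p(x)} = 11^{1} = 11.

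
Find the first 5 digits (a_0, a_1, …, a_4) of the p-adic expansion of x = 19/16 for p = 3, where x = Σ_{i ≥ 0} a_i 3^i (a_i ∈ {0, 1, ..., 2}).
(a_0, …, a_4) = (1, 1, 1, 2, 2)

v_3(19/16) = 0 (numerator and denominator both coprime to 3), so x ∈ ℤ_3^×. Compute digits iteratively via a_i = x_i mod 3, x_{i+1} = (x_i − a_i)/3, with x_0 = x:
  x_0 = 19/16;  a_0 = 1;  x_1 = (x_0 − 1)/3 = 1/16
  x_1 = 1/16;  a_1 = 1;  x_2 = (x_1 − 1)/3 = -5/16
  x_2 = -5/16;  a_2 = 1;  x_3 = (x_2 − 1)/3 = -7/16
  x_3 = -7/16;  a_3 = 2;  x_4 = (x_3 − 2)/3 = -13/16
  x_4 = -13/16;  a_4 = 2;  x_5 = (x_4 − 2)/3 = -15/16
Digits: (1, 1, 1, 2, 2).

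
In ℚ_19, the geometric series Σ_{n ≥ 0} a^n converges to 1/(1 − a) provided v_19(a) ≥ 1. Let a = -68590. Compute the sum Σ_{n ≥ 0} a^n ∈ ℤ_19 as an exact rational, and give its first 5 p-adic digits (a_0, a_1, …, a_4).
Σ a^n = 1/(1 − a) = 1/68591;  first 5 digits = (1, 0, 0, 9, 18)

v_19(a) = 3 ≥ 1, so the series converges in ℤ_19 to 1/(1 − a) = 1/(1 − (-68590)) = 1/68591. Expand this rational in ℤ_19: compute digits iteratively via d_i = x_i mod 19, x_{i+1} = (x_i − d_i)/19. The first 5 digits are (1, 0, 0, 9, 18).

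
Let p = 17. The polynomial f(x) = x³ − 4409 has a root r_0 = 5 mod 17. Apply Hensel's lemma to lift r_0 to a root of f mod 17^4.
r_3 = 69399 (mod 83521)

Hensel: r_{i+1} = r_i − f(r_i)/f′(r_i) mod 17^{i+2}, where f′(x) = 3x². Iterate:
  r_0 = 5 (mod 17)
  r_1 = 39 (mod 289)
  r_2 = 617 (mod 4913)
  r_3 = 69399 (mod 83521)
Final: r = 69399 with f(r) ≡ 0 mod 17^4.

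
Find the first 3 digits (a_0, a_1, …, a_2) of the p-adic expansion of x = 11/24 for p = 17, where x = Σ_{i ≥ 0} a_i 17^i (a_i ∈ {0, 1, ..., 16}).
(a_0, …, a_2) = (4, 9, 3)

v_17(11/24) = 0 (numerator and denominator both coprime to 17), so x ∈ ℤ_17^×. Compute digits iteratively via a_i = x_i mod 17, x_{i+1} = (x_i − a_i)/17, with x_0 = x:
  x_0 = 11/24;  a_0 = 4;  x_1 = (x_0 − 4)/17 = -5/24
  x_1 = -5/24;  a_1 = 9;  x_2 = (x_1 − 9)/17 = -13/24
  x_2 = -13/24;  a_2 = 3;  x_3 = (x_2 − 3)/17 = -5/24
Digits: (4, 9, 3).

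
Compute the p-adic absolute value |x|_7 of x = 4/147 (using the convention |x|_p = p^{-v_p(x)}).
|4/147|_7 = 49

Step 1 — compute v_7(x) by factoring powers of 7 out of the numerator and denominator: v_7(4/147) = -2. Step 2 — apply |x|_p = p^{-v_p(x)} = 7^{2} = 49.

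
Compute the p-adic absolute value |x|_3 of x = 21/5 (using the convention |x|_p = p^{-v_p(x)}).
|21/5|_3 = 1/3

Step 1 — compute v_3(x) by factoring powers of 3 out of the numerator and denominator: v_3(21/5) = 1. Step 2 — apply |x|_p = p^{-v_p(x)} = 3^{-1} = 1/3.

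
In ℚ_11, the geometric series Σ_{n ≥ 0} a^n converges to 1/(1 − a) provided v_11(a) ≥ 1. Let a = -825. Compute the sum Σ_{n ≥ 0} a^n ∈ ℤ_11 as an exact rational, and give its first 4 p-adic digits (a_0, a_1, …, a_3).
Σ a^n = 1/(1 − a) = 1/826;  first 4 digits = (1, 2, 8, 1)

v_11(a) = 1 ≥ 1, so the series converges in ℤ_11 to 1/(1 − a) = 1/(1 − (-825)) = 1/826. Expand this rational in ℤ_11: compute digits iteratively via d_i = x_i mod 11, x_{i+1} = (x_i − d_i)/11. The first 4 digits are (1, 2, 8, 1).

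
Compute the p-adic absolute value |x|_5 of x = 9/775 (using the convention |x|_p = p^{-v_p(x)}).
|9/775|_5 = 25

Step 1 — compute v_5(x) by factoring powers of 5 out of the numerator and denominator: v_5(9/775) = -2. Step 2 — apply |x|_p = p^{-v_p(x)} = 5^{2} = 25.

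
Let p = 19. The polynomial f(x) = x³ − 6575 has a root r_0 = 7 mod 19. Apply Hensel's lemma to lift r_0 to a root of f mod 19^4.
r_3 = 14789 (mod 130321)

Hensel: r_{i+1} = r_i − f(r_i)/f′(r_i) mod 19^{i+2}, where f′(x) = 3x². Iterate:
  r_0 = 7 (mod 19)
  r_1 = 349 (mod 361)
  r_2 = 1071 (mod 6859)
  r_3 = 14789 (mod 130321)
Final: r = 14789 with f(r) ≡ 0 mod 19^4.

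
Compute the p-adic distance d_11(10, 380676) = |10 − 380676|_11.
d_11(10, 380676) = 1/14641

Step 1 — x − y = 10 − 380676 = -380666. Step 2 — v_11(-380666) = 4 (factor: -380666 = −(11^4 · 26); the sign does not affect v_p). Step 3 — |x − y|_11 = 11^{-4} = 1/14641.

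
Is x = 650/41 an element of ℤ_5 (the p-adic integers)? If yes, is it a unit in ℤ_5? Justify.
x ∈ ℤ_5 but not a unit; v_5(x) = 2 > 0

ℤ_5 = {x ∈ ℚ_5 : v_5(x) ≥ 0} and ℤ_5^× = {x ∈ ℤ_5 : v_5(x) = 0}. Here v_5(650/41) = v_5(num) − v_5(den) = 2; compare against these criteria.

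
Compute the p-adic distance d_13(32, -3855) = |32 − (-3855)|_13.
d_13(32, -3855) = 1/169

Step 1 — x − y = 32 − (-3855) = 3887. Step 2 — v_13(3887) = 2 (factor: 3887 = (13^2 · 23); the sign does not affect v_p). Step 3 — |x − y|_13 = 13^{-2} = 1/169.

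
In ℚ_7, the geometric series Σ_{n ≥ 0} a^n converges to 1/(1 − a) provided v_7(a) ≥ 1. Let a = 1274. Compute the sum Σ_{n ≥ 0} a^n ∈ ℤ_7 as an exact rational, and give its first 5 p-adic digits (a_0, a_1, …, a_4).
Σ a^n = 1/(1 − a) = -1/1273;  first 5 digits = (1, 0, 5, 3, 4)

v_7(a) = 2 ≥ 1, so the series converges in ℤ_7 to 1/(1 − a) = 1/(1 − 1274) = -1/1273. Expand this rational in ℤ_7: compute digits iteratively via d_i = x_i mod 7, x_{i+1} = (x_i − d_i)/7. The first 5 digits are (1, 0, 5, 3, 4).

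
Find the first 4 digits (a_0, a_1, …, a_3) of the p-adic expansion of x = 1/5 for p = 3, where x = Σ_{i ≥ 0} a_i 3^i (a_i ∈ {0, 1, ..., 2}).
(a_0, …, a_3) = (2, 0, 1, 2)

v_3(1/5) = 0 (numerator and denominator both coprime to 3), so x ∈ ℤ_3^×. Compute digits iteratively via a_i = x_i mod 3, x_{i+1} = (x_i − a_i)/3, with x_0 = x:
  x_0 = 1/5;  a_0 = 2;  x_1 = (x_0 − 2)/3 = -3/5
  x_1 = -3/5;  a_1 = 0;  x_2 = (x_1 − 0)/3 = -1/5
  x_2 = -1/5;  a_2 = 1;  x_3 = (x_2 − 1)/3 = -2/5
  x_3 = -2/5;  a_3 = 2;  x_4 = (x_3 − 2)/3 = -4/5
Digits: (2, 0, 1, 2).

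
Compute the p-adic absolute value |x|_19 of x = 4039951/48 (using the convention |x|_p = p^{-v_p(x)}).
|4039951/48|_19 = 1/130321

Step 1 — compute v_19(x) by factoring powers of 19 out of the numerator and denominator: v_19(4039951/48) = 4. Step 2 — apply |x|_p = p^{-v_p(x)} = 19^{-4} = 1/130321.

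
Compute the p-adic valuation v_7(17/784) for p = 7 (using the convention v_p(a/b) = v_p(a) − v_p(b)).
v_7(17/784) = -2

Factor powers of 7 from the numerator and denominator of the reduced fraction: 17 = 7^0 · 17 and 784 = 7^2 · 16. Apply v_p(a/b) = v_p(a) − v_p(b): v_7(17/784) = 0 − 2 = -2.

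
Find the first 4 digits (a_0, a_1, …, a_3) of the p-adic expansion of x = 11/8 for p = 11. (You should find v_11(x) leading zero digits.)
(a_0, …, a_3) = (0, 7, 9, 6)

v_11(11/8) = 1, so a_0 = ... = a_0 = 0. Factor out: x = 11^1 · u with u = 1/8 a unit in ℤ_11. Expand u iteratively via a_{v+i} = u_i mod 11, u_{i+1} = (u_i − a_{v+i})/11:
  u_0 = 1/8;  a_1 = 7;  u_1 = (u_0 − 7)/11 = -5/8
  u_1 = -5/8;  a_2 = 9;  u_2 = (u_1 − 9)/11 = -7/8
  u_2 = -7/8;  a_3 = 6;  u_3 = (u_2 − 6)/11 = -5/8
Digits: (0, 7, 9, 6).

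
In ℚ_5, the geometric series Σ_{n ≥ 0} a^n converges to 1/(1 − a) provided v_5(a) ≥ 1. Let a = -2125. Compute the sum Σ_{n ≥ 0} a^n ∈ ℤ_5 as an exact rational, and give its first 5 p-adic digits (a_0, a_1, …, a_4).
Σ a^n = 1/(1 − a) = 1/2126;  first 5 digits = (1, 0, 0, 3, 1)

v_5(a) = 3 ≥ 1, so the series converges in ℤ_5 to 1/(1 − a) = 1/(1 − (-2125)) = 1/2126. Expand this rational in ℤ_5: compute digits iteratively via d_i = x_i mod 5, x_{i+1} = (x_i − d_i)/5. The first 5 digits are (1, 0, 0, 3, 1).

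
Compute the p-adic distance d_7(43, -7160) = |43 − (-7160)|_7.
d_7(43, -7160) = 1/2401

Step 1 — x − y = 43 − (-7160) = 7203. Step 2 — v_7(7203) = 4 (factor: 7203 = (7^4 · 3); the sign does not affect v_p). Step 3 — |x − y|_7 = 7^{-4} = 1/2401.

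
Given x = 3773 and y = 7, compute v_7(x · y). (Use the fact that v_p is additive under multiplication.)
v_7(26411) = 4

v_p(x) = 3 (factor: 3773 = 7^3 · 11); v_p(y) = 1 (factor: 7 = 7^1 · 1). Additivity: v_p(xy) = v_p(x) + v_p(y) = 3 + 1 = 4. (Direct check: xy = 26411 = 7^4 · (11).)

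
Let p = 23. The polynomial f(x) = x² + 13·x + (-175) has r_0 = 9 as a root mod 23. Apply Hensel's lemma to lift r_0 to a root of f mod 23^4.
r_3 = 235345 (mod 279841)

Hensel: r_{i+1} = r_i − f(r_i)·(f′(r_i))^{-1} mod 23^{i+2}, f′(x) = 2x + 13. Iterate:
  r_0 = 9 (mod 23)
  r_1 = 469 (mod 529)
  r_2 = 4172 (mod 12167)
  r_3 = 235345 (mod 279841)
Final: r = 235345 satisfies f(r) ≡ 0 mod 23^4.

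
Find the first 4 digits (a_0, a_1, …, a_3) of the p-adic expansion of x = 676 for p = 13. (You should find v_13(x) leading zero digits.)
(a_0, …, a_3) = (0, 0, 4, 0)

v_13(676) = 2, so a_0 = ... = a_1 = 0. Factor out: x = 13^2 · u with u = 4 a unit in ℤ_13. Expand u iteratively via a_{v+i} = u_i mod 13, u_{i+1} = (u_i − a_{v+i})/13:
  u_0 = 4;  a_2 = 4;  u_1 = (u_0 − 4)/13 = 0
  u_1 = 0;  a_3 = 0;  u_2 = (u_1 − 0)/13 = 0
Digits: (0, 0, 4, 0).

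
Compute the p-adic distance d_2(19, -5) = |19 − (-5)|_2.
d_2(19, -5) = 1/8

Step 1 — x − y = 19 − (-5) = 24. Step 2 — v_2(24) = 3 (factor: 24 = (2^3 · 3); the sign does not affect v_p). Step 3 — |x − y|_2 = 2^{-3} = 1/8.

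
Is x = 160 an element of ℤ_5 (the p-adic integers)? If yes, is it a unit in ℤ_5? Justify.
x ∈ ℤ_5 but not a unit; v_5(x) = 1 > 0

ℤ_5 = {x ∈ ℚ_5 : v_5(x) ≥ 0} and ℤ_5^× = {x ∈ ℤ_5 : v_5(x) = 0}. Here v_5(160) = v_5(num) − v_5(den) = 1; compare against these criteria.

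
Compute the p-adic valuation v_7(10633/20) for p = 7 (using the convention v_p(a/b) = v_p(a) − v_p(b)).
v_7(10633/20) = 3

Factor powers of 7 from the numerator and denominator of the reduced fraction: 10633 = 7^3 · 31 and 20 = 7^0 · 20. Apply v_p(a/b) = v_p(a) − v_p(b): v_7(10633/20) = 3 − 0 = 3.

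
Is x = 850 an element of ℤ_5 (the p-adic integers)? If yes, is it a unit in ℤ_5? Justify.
x ∈ ℤ_5 but not a unit; v_5(x) = 2 > 0

ℤ_5 = {x ∈ ℚ_5 : v_5(x) ≥ 0} and ℤ_5^× = {x ∈ ℤ_5 : v_5(x) = 0}. Here v_5(850) = v_5(num) − v_5(den) = 2; compare against these criteria.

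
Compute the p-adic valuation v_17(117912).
v_17(117912) = 3

v_17(n) is the largest exponent k such that 17^k divides n. Factor out: 117912 = 17^3 · 24. (Sign doesn't affect v_p.) So v_17(117912) = 3.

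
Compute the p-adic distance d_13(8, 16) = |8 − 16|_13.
d_13(8, 16) = 1

Step 1 — x − y = 8 − 16 = -8. Step 2 — v_13(-8) = 0 (factor: -8 = −(13^0 · 8); the sign does not affect v_p). Step 3 — |x − y|_13 = 13^{0} = 1.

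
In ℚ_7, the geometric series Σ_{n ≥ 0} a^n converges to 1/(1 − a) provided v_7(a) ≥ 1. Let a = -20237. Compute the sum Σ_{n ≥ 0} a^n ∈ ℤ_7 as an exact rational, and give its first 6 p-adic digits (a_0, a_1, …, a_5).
Σ a^n = 1/(1 − a) = 1/20238;  first 6 digits = (1, 0, 0, 4, 5, 5)

v_7(a) = 3 ≥ 1, so the series converges in ℤ_7 to 1/(1 − a) = 1/(1 − (-20237)) = 1/20238. Expand this rational in ℤ_7: compute digits iteratively via d_i = x_i mod 7, x_{i+1} = (x_i − d_i)/7. The first 6 digits are (1, 0, 0, 4, 5, 5).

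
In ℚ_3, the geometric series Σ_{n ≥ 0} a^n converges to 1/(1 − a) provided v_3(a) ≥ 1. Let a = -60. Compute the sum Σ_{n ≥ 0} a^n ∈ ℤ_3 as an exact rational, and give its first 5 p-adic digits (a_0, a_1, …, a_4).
Σ a^n = 1/(1 − a) = 1/61;  first 5 digits = (1, 1, 0, 0, 0)

v_3(a) = 1 ≥ 1, so the series converges in ℤ_3 to 1/(1 − a) = 1/(1 − (-60)) = 1/61. Expand this rational in ℤ_3: compute digits iteratively via d_i = x_i mod 3, x_{i+1} = (x_i − d_i)/3. The first 5 digits are (1, 1, 0, 0, 0).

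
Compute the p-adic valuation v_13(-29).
v_13(-29) = 0

v_13(n) is the largest exponent k such that 13^k divides n. Factor out: -29 = -13^0 · 29. (Sign doesn't affect v_p.) So v_13(-29) = 0.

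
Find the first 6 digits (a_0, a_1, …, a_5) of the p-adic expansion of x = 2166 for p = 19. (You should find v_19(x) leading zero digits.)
(a_0, …, a_5) = (0, 0, 6, 0, 0, 0)

v_19(2166) = 2, so a_0 = ... = a_1 = 0. Factor out: x = 19^2 · u with u = 6 a unit in ℤ_19. Expand u iteratively via a_{v+i} = u_i mod 19, u_{i+1} = (u_i − a_{v+i})/19:
  u_0 = 6;  a_2 = 6;  u_1 = (u_0 − 6)/19 = 0
  u_1 = 0;  a_3 = 0;  u_2 = (u_1 − 0)/19 = 0
  u_2 = 0;  a_4 = 0;  u_3 = (u_2 − 0)/19 = 0
  u_3 = 0;  a_5 = 0;  u_4 = (u_3 − 0)/19 = 0
Digits: (0, 0, 6, 0, 0, 0).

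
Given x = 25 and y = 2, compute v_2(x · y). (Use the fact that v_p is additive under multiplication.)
v_2(50) = 1

v_p(x) = 0 (factor: 25 = 2^0 · 25); v_p(y) = 1 (factor: 2 = 2^1 · 1). Additivity: v_p(xy) = v_p(x) + v_p(y) = 0 + 1 = 1. (Direct check: xy = 50 = 2^1 · (25).)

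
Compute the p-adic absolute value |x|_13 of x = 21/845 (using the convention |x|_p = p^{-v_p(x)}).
|21/845|_13 = 169

Step 1 — compute v_13(x) by factoring powers of 13 out of the numerator and denominator: v_13(21/845) = -2. Step 2 — apply |x|_p = p^{-v_p(x)} = 13^{2} = 169.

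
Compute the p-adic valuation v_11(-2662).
v_11(-2662) = 3

v_11(n) is the largest exponent k such that 11^k divides n. Factor out: -2662 = -11^3 · 2. (Sign doesn't affect v_p.) So v_11(-2662) = 3.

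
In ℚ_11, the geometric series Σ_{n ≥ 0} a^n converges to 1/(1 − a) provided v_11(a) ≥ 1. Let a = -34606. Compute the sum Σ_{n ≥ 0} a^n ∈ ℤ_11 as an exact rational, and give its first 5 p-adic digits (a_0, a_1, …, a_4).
Σ a^n = 1/(1 − a) = 1/34607;  first 5 digits = (1, 0, 0, 7, 8)

v_11(a) = 3 ≥ 1, so the series converges in ℤ_11 to 1/(1 − a) = 1/(1 − (-34606)) = 1/34607. Expand this rational in ℤ_11: compute digits iteratively via d_i = x_i mod 11, x_{i+1} = (x_i − d_i)/11. The first 5 digits are (1, 0, 0, 7, 8).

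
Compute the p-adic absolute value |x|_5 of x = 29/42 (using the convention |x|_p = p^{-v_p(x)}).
|29/42|_5 = 1

Step 1 — compute v_5(x) by factoring powers of 5 out of the numerator and denominator: v_5(29/42) = 0. Step 2 — apply |x|_p = p^{-v_p(x)} = 5^{0} = 1.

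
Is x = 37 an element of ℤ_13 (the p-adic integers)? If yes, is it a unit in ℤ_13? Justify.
x ∈ ℤ_13^× (unit); v_13(x) = 0

ℤ_13 = {x ∈ ℚ_13 : v_13(x) ≥ 0} and ℤ_13^× = {x ∈ ℤ_13 : v_13(x) = 0}. Here v_13(37) = v_13(num) − v_13(den) = 0; compare against these criteria.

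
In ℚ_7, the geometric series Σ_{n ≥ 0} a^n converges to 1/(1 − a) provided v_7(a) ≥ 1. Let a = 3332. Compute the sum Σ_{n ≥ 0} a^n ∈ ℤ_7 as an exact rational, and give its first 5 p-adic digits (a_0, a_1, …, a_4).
Σ a^n = 1/(1 − a) = -1/3331;  first 5 digits = (1, 0, 5, 2, 5)

v_7(a) = 2 ≥ 1, so the series converges in ℤ_7 to 1/(1 − a) = 1/(1 − 3332) = -1/3331. Expand this rational in ℤ_7: compute digits iteratively via d_i = x_i mod 7, x_{i+1} = (x_i − d_i)/7. The first 5 digits are (1, 0, 5, 2, 5).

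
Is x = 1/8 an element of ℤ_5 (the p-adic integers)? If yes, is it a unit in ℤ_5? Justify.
x ∈ ℤ_5^× (unit); v_5(x) = 0

ℤ_5 = {x ∈ ℚ_5 : v_5(x) ≥ 0} and ℤ_5^× = {x ∈ ℤ_5 : v_5(x) = 0}. Here v_5(1/8) = v_5(num) − v_5(den) = 0; compare against these criteria.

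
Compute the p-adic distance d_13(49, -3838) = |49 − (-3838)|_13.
d_13(49, -3838) = 1/169

Step 1 — x − y = 49 − (-3838) = 3887. Step 2 — v_13(3887) = 2 (factor: 3887 = (13^2 · 23); the sign does not affect v_p). Step 3 — |x − y|_13 = 13^{-2} = 1/169.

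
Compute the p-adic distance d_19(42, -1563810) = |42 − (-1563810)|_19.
d_19(42, -1563810) = 1/130321

Step 1 — x − y = 42 − (-1563810) = 1563852. Step 2 — v_19(1563852) = 4 (factor: 1563852 = (19^4 · 12); the sign does not affect v_p). Step 3 — |x − y|_19 = 19^{-4} = 1/130321.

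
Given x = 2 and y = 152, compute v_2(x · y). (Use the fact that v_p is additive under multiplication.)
v_2(304) = 4

v_p(x) = 1 (factor: 2 = 2^1 · 1); v_p(y) = 3 (factor: 152 = 2^3 · 19). Additivity: v_p(xy) = v_p(x) + v_p(y) = 1 + 3 = 4. (Direct check: xy = 304 = 2^4 · (19).)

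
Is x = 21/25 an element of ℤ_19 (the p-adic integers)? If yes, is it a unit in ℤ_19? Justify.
x ∈ ℤ_19^× (unit); v_19(x) = 0

ℤ_19 = {x ∈ ℚ_19 : v_19(x) ≥ 0} and ℤ_19^× = {x ∈ ℤ_19 : v_19(x) = 0}. Here v_19(21/25) = v_19(num) − v_19(den) = 0; compare against these criteria.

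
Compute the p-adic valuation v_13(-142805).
v_13(-142805) = 4

v_13(n) is the largest exponent k such that 13^k divides n. Factor out: -142805 = -13^4 · 5. (Sign doesn't affect v_p.) So v_13(-142805) = 4.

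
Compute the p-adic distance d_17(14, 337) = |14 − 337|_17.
d_17(14, 337) = 1/17

Step 1 — x − y = 14 − 337 = -323. Step 2 — v_17(-323) = 1 (factor: -323 = −(17^1 · 19); the sign does not affect v_p). Step 3 — |x − y|_17 = 17^{-1} = 1/17.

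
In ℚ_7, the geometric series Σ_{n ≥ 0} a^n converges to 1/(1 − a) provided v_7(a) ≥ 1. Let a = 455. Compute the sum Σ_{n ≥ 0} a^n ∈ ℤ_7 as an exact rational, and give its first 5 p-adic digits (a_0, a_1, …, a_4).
Σ a^n = 1/(1 − a) = -1/454;  first 5 digits = (1, 2, 6, 3, 1)

v_7(a) = 1 ≥ 1, so the series converges in ℤ_7 to 1/(1 − a) = 1/(1 − 455) = -1/454. Expand this rational in ℤ_7: compute digits iteratively via d_i = x_i mod 7, x_{i+1} = (x_i − d_i)/7. The first 5 digits are (1, 2, 6, 3, 1).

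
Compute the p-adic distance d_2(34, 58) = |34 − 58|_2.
d_2(34, 58) = 1/8

Step 1 — x − y = 34 − 58 = -24. Step 2 — v_2(-24) = 3 (factor: -24 = −(2^3 · 3); the sign does not affect v_p). Step 3 — |x − y|_2 = 2^{-3} = 1/8.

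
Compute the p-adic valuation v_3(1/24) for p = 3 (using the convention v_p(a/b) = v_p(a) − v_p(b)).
v_3(1/24) = -1

Factor powers of 3 from the numerator and denominator of the reduced fraction: 1 = 3^0 · 1 and 24 = 3^1 · 8. Apply v_p(a/b) = v_p(a) − v_p(b): v_3(1/24) = 0 − 1 = -1.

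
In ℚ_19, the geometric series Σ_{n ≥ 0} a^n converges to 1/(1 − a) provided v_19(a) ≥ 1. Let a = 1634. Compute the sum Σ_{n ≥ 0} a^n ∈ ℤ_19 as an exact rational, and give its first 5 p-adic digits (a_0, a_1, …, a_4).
Σ a^n = 1/(1 − a) = -1/1633;  first 5 digits = (1, 10, 9, 2, 6)

v_19(a) = 1 ≥ 1, so the series converges in ℤ_19 to 1/(1 − a) = 1/(1 − 1634) = -1/1633. Expand this rational in ℤ_19: compute digits iteratively via d_i = x_i mod 19, x_{i+1} = (x_i − d_i)/19. The first 5 digits are (1, 10, 9, 2, 6).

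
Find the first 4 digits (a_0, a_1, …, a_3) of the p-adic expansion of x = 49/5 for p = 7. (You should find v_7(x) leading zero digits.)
(a_0, …, a_3) = (0, 0, 3, 1)

v_7(49/5) = 2, so a_0 = ... = a_1 = 0. Factor out: x = 7^2 · u with u = 1/5 a unit in ℤ_7. Expand u iteratively via a_{v+i} = u_i mod 7, u_{i+1} = (u_i − a_{v+i})/7:
  u_0 = 1/5;  a_2 = 3;  u_1 = (u_0 − 3)/7 = -2/5
  u_1 = -2/5;  a_3 = 1;  u_2 = (u_1 − 1)/7 = -1/5
Digits: (0, 0, 3, 1).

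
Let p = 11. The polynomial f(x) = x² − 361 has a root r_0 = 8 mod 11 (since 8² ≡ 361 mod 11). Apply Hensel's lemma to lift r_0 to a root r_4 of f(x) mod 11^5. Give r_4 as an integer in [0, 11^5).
r_4 = 19 (mod 161051)

Hensel's recurrence: r_{i+1} = r_i − f(r_i)·(f′(r_i))^{-1} mod 11^{i+2}, with f′(x) = 2x. Iterate:
  r_0 = 8 (mod 11)
  r_1 = 19 (mod 121)
  r_2 = 19 (mod 1331)
  r_3 = 19 (mod 14641)
  r_4 = 19 (mod 161051)
Final: r_4 = 19, and one checks f(r_4) ≡ 0 mod 11^5.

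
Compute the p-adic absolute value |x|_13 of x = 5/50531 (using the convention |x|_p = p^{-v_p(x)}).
|5/50531|_13 = 2197

Step 1 — compute v_13(x) by factoring powers of 13 out of the numerator and denominator: v_13(5/50531) = -3. Step 2 — apply |x|_p = p^{-v_p(x)} = 13^{3} = 2197.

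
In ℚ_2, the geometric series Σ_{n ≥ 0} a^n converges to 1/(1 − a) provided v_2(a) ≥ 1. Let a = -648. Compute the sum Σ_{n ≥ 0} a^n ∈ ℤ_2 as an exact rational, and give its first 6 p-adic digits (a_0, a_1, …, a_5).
Σ a^n = 1/(1 − a) = 1/649;  first 6 digits = (1, 0, 0, 1, 1, 1)

v_2(a) = 3 ≥ 1, so the series converges in ℤ_2 to 1/(1 − a) = 1/(1 − (-648)) = 1/649. Expand this rational in ℤ_2: compute digits iteratively via d_i = x_i mod 2, x_{i+1} = (x_i − d_i)/2. The first 6 digits are (1, 0, 0, 1, 1, 1).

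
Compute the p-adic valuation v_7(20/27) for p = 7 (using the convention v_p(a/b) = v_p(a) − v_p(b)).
v_7(20/27) = 0

Factor powers of 7 from the numerator and denominator of the reduced fraction: 20 = 7^0 · 20 and 27 = 7^0 · 27. Apply v_p(a/b) = v_p(a) − v_p(b): v_7(20/27) = 0 − 0 = 0.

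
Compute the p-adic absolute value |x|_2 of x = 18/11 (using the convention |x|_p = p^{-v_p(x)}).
|18/11|_2 = 1/2

Step 1 — compute v_2(x) by factoring powers of 2 out of the numerator and denominator: v_2(18/11) = 1. Step 2 — apply |x|_p = p^{-v_p(x)} = 2^{-1} = 1/2.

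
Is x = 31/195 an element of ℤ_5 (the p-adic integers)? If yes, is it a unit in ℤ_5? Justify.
x ∉ ℤ_5 (v_5(x) = -1 < 0)

ℤ_5 = {x ∈ ℚ_5 : v_5(x) ≥ 0} and ℤ_5^× = {x ∈ ℤ_5 : v_5(x) = 0}. Here v_5(31/195) = v_5(num) − v_5(den) = -1; compare against these criteria.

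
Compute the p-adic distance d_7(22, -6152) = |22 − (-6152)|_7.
d_7(22, -6152) = 1/343

Step 1 — x − y = 22 − (-6152) = 6174. Step 2 — v_7(6174) = 3 (factor: 6174 = (7^3 · 18); the sign does not affect v_p). Step 3 — |x − y|_7 = 7^{-3} = 1/343.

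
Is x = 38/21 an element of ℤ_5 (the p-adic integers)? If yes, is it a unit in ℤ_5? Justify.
x ∈ ℤ_5^× (unit); v_5(x) = 0

ℤ_5 = {x ∈ ℚ_5 : v_5(x) ≥ 0} and ℤ_5^× = {x ∈ ℤ_5 : v_5(x) = 0}. Here v_5(38/21) = v_5(num) − v_5(den) = 0; compare against these criteria.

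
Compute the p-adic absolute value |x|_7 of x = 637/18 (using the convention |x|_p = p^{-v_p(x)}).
|637/18|_7 = 1/49

Step 1 — compute v_7(x) by factoring powers of 7 out of the numerator and denominator: v_7(637/18) = 2. Step 2 — apply |x|_p = p^{-v_p(x)} = 7^{-2} = 1/49.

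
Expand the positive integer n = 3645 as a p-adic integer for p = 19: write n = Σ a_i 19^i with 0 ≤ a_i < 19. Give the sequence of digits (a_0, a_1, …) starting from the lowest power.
(a_0, a_1, …) = (16, 1, 10)

Repeated division by 19 gives the digits low-to-high: 3645 = 16 + 1·19^1 + 10·19^2. Digit sequence: (16, 1, 10).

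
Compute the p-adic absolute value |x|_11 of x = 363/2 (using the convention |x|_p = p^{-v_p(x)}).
|363/2|_11 = 1/121

Step 1 — compute v_11(x) by factoring powers of 11 out of the numerator and denominator: v_11(363/2) = 2. Step 2 — apply |x|_p = p^{-v_p(x)} = 11^{-2} = 1/121.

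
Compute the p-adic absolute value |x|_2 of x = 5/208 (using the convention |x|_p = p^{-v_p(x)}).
|5/208|_2 = 16

Step 1 — compute v_2(x) by factoring powers of 2 out of the numerator and denominator: v_2(5/208) = -4. Step 2 — apply |x|_p = p^{-v_p(x)} = 2^{4} = 16.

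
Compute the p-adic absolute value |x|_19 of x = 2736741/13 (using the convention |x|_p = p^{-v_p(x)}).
|2736741/13|_19 = 1/130321

Step 1 — compute v_19(x) by factoring powers of 19 out of the numerator and denominator: v_19(2736741/13) = 4. Step 2 — apply |x|_p = p^{-v_p(x)} = 19^{-4} = 1/130321.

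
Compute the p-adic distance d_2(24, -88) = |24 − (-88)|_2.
d_2(24, -88) = 1/16

Step 1 — x − y = 24 − (-88) = 112. Step 2 — v_2(112) = 4 (factor: 112 = (2^4 · 7); the sign does not affect v_p). Step 3 — |x − y|_2 = 2^{-4} = 1/16.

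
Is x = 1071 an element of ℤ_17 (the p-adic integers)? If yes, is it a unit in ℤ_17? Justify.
x ∈ ℤ_17 but not a unit; v_17(x) = 1 > 0

ℤ_17 = {x ∈ ℚ_17 : v_17(x) ≥ 0} and ℤ_17^× = {x ∈ ℤ_17 : v_17(x) = 0}. Here v_17(1071) = v_17(num) − v_17(den) = 1; compare against these criteria.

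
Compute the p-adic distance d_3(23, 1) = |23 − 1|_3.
d_3(23, 1) = 1

Step 1 — x − y = 23 − 1 = 22. Step 2 — v_3(22) = 0 (factor: 22 = (3^0 · 22); the sign does not affect v_p). Step 3 — |x − y|_3 = 3^{0} = 1.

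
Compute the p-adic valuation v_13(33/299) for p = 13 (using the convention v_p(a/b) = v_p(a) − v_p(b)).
v_13(33/299) = -1

Factor powers of 13 from the numerator and denominator of the reduced fraction: 33 = 13^0 · 33 and 299 = 13^1 · 23. Apply v_p(a/b) = v_p(a) − v_p(b): v_13(33/299) = 0 − 1 = -1.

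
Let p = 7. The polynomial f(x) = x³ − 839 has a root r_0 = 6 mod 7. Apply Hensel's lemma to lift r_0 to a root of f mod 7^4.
r_3 = 475 (mod 2401)

Hensel: r_{i+1} = r_i − f(r_i)/f′(r_i) mod 7^{i+2}, where f′(x) = 3x². Iterate:
  r_0 = 6 (mod 7)
  r_1 = 34 (mod 49)
  r_2 = 132 (mod 343)
  r_3 = 475 (mod 2401)
Final: r = 475 with f(r) ≡ 0 mod 7^4.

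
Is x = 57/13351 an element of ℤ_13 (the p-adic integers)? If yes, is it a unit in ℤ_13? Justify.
x ∉ ℤ_13 (v_13(x) = -2 < 0)

ℤ_13 = {x ∈ ℚ_13 : v_13(x) ≥ 0} and ℤ_13^× = {x ∈ ℤ_13 : v_13(x) = 0}. Here v_13(57/13351) = v_13(num) − v_13(den) = -2; compare against these criteria.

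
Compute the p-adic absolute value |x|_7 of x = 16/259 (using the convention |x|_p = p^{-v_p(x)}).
|16/259|_7 = 7

Step 1 — compute v_7(x) by factoring powers of 7 out of the numerator and denominator: v_7(16/259) = -1. Step 2 — apply |x|_p = p^{-v_p(x)} = 7^{1} = 7.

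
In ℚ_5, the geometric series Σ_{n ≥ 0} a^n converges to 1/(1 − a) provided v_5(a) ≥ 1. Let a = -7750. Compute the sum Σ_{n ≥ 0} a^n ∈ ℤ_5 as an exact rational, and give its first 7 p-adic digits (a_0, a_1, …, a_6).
Σ a^n = 1/(1 − a) = 1/7751;  first 7 digits = (1, 0, 0, 3, 2, 2, 3)

v_5(a) = 3 ≥ 1, so the series converges in ℤ_5 to 1/(1 − a) = 1/(1 − (-7750)) = 1/7751. Expand this rational in ℤ_5: compute digits iteratively via d_i = x_i mod 5, x_{i+1} = (x_i − d_i)/5. The first 7 digits are (1, 0, 0, 3, 2, 2, 3).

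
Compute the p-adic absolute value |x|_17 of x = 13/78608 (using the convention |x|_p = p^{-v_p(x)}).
|13/78608|_17 = 4913

Step 1 — compute v_17(x) by factoring powers of 17 out of the numerator and denominator: v_17(13/78608) = -3. Step 2 — apply |x|_p = p^{-v_p(x)} = 17^{3} = 4913.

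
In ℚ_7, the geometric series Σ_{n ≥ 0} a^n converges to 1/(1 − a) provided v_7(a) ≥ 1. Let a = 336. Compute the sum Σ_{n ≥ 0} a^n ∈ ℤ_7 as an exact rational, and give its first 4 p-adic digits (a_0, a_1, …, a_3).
Σ a^n = 1/(1 − a) = -1/335;  first 4 digits = (1, 6, 0, 0)

v_7(a) = 1 ≥ 1, so the series converges in ℤ_7 to 1/(1 − a) = 1/(1 − 336) = -1/335. Expand this rational in ℤ_7: compute digits iteratively via d_i = x_i mod 7, x_{i+1} = (x_i − d_i)/7. The first 4 digits are (1, 6, 0, 0).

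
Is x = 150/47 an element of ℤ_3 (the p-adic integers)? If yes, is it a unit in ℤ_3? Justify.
x ∈ ℤ_3 but not a unit; v_3(x) = 1 > 0

ℤ_3 = {x ∈ ℚ_3 : v_3(x) ≥ 0} and ℤ_3^× = {x ∈ ℤ_3 : v_3(x) = 0}. Here v_3(150/47) = v_3(num) − v_3(den) = 1; compare against these criteria.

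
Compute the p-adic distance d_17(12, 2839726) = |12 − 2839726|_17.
d_17(12, 2839726) = 1/1419857

Step 1 — x − y = 12 − 2839726 = -2839714. Step 2 — v_17(-2839714) = 5 (factor: -2839714 = −(17^5 · 2); the sign does not affect v_p). Step 3 — |x − y|_17 = 17^{-5} = 1/1419857.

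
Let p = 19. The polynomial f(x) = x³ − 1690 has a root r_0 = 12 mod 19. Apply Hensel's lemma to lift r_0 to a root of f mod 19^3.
r_2 = 2691 (mod 6859)

Hensel: r_{i+1} = r_i − f(r_i)/f′(r_i) mod 19^{i+2}, where f′(x) = 3x². Iterate:
  r_0 = 12 (mod 19)
  r_1 = 164 (mod 361)
  r_2 = 2691 (mod 6859)
Final: r = 2691 with f(r) ≡ 0 mod 19^3.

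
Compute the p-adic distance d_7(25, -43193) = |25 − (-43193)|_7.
d_7(25, -43193) = 1/2401

Step 1 — x − y = 25 − (-43193) = 43218. Step 2 — v_7(43218) = 4 (factor: 43218 = (7^4 · 18); the sign does not affect v_p). Step 3 — |x − y|_7 = 7^{-4} = 1/2401.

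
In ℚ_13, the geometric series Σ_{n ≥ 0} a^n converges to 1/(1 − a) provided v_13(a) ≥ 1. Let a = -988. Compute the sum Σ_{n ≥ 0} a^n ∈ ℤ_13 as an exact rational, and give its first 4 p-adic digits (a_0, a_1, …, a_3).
Σ a^n = 1/(1 − a) = 1/989;  first 4 digits = (1, 2, 11, 9)

v_13(a) = 1 ≥ 1, so the series converges in ℤ_13 to 1/(1 − a) = 1/(1 − (-988)) = 1/989. Expand this rational in ℤ_13: compute digits iteratively via d_i = x_i mod 13, x_{i+1} = (x_i − d_i)/13. The first 4 digits are (1, 2, 11, 9).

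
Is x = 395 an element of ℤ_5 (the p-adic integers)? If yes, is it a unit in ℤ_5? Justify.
x ∈ ℤ_5 but not a unit; v_5(x) = 1 > 0

ℤ_5 = {x ∈ ℚ_5 : v_5(x) ≥ 0} and ℤ_5^× = {x ∈ ℤ_5 : v_5(x) = 0}. Here v_5(395) = v_5(num) − v_5(den) = 1; compare against these criteria.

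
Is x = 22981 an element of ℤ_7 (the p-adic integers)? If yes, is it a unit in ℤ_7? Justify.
x ∈ ℤ_7 but not a unit; v_7(x) = 3 > 0

ℤ_7 = {x ∈ ℚ_7 : v_7(x) ≥ 0} and ℤ_7^× = {x ∈ ℤ_7 : v_7(x) = 0}. Here v_7(22981) = v_7(num) − v_7(den) = 3; compare against these criteria.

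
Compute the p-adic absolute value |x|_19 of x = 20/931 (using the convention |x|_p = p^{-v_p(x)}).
|20/931|_19 = 19

Step 1 — compute v_19(x) by factoring powers of 19 out of the numerator and denominator: v_19(20/931) = -1. Step 2 — apply |x|_p = p^{-v_p(x)} = 19^{1} = 19.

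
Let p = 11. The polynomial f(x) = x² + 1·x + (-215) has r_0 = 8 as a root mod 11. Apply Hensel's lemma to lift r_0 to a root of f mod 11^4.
r_3 = 2956 (mod 14641)

Hensel: r_{i+1} = r_i − f(r_i)·(f′(r_i))^{-1} mod 11^{i+2}, f′(x) = 2x + 1. Iterate:
  r_0 = 8 (mod 11)
  r_1 = 52 (mod 121)
  r_2 = 294 (mod 1331)
  r_3 = 2956 (mod 14641)
Final: r = 2956 satisfies f(r) ≡ 0 mod 11^4.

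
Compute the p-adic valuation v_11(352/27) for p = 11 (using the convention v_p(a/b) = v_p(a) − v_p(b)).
v_11(352/27) = 1

Factor powers of 11 from the numerator and denominator of the reduced fraction: 352 = 11^1 · 32 and 27 = 11^0 · 27. Apply v_p(a/b) = v_p(a) − v_p(b): v_11(352/27) = 1 − 0 = 1.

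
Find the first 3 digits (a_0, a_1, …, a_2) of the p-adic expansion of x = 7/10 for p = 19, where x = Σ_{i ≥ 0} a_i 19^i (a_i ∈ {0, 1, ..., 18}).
(a_0, …, a_2) = (14, 5, 13)

v_19(7/10) = 0 (numerator and denominator both coprime to 19), so x ∈ ℤ_19^×. Compute digits iteratively via a_i = x_i mod 19, x_{i+1} = (x_i − a_i)/19, with x_0 = x:
  x_0 = 7/10;  a_0 = 14;  x_1 = (x_0 − 14)/19 = -7/10
  x_1 = -7/10;  a_1 = 5;  x_2 = (x_1 − 5)/19 = -3/10
  x_2 = -3/10;  a_2 = 13;  x_3 = (x_2 − 13)/19 = -7/10
Digits: (14, 5, 13).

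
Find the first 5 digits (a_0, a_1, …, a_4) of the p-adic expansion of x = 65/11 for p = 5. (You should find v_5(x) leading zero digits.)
(a_0, …, a_4) = (0, 3, 1, 2, 0)

v_5(65/11) = 1, so a_0 = ... = a_0 = 0. Factor out: x = 5^1 · u with u = 13/11 a unit in ℤ_5. Expand u iteratively via a_{v+i} = u_i mod 5, u_{i+1} = (u_i − a_{v+i})/5:
  u_0 = 13/11;  a_1 = 3;  u_1 = (u_0 − 3)/5 = -4/11
  u_1 = -4/11;  a_2 = 1;  u_2 = (u_1 − 1)/5 = -3/11
  u_2 = -3/11;  a_3 = 2;  u_3 = (u_2 − 2)/5 = -5/11
  u_3 = -5/11;  a_4 = 0;  u_4 = (u_3 − 0)/5 = -1/11
Digits: (0, 3, 1, 2, 0).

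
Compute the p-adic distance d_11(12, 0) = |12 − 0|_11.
d_11(12, 0) = 1

Step 1 — x − y = 12 − 0 = 12. Step 2 — v_11(12) = 0 (factor: 12 = (11^0 · 12); the sign does not affect v_p). Step 3 — |x − y|_11 = 11^{0} = 1.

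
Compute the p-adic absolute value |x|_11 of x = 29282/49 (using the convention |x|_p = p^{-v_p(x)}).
|29282/49|_11 = 1/14641

Step 1 — compute v_11(x) by factoring powers of 11 out of the numerator and denominator: v_11(29282/49) = 4. Step 2 — apply |x|_p = p^{-v_p(x)} = 11^{-4} = 1/14641.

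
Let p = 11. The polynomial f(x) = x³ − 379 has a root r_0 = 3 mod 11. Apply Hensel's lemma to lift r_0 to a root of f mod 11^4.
r_3 = 1235 (mod 14641)

Hensel: r_{i+1} = r_i − f(r_i)/f′(r_i) mod 11^{i+2}, where f′(x) = 3x². Iterate:
  r_0 = 3 (mod 11)
  r_1 = 25 (mod 121)
  r_2 = 1235 (mod 1331)
  r_3 = 1235 (mod 14641)
Final: r = 1235 with f(r) ≡ 0 mod 11^4.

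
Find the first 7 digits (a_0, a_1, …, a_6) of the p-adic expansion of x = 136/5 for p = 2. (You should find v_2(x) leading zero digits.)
(a_0, …, a_6) = (0, 0, 0, 1, 0, 1, 1)

v_2(136/5) = 3, so a_0 = ... = a_2 = 0. Factor out: x = 2^3 · u with u = 17/5 a unit in ℤ_2. Expand u iteratively via a_{v+i} = u_i mod 2, u_{i+1} = (u_i − a_{v+i})/2:
  u_0 = 17/5;  a_3 = 1;  u_1 = (u_0 − 1)/2 = 6/5
  u_1 = 6/5;  a_4 = 0;  u_2 = (u_1 − 0)/2 = 3/5
  u_2 = 3/5;  a_5 = 1;  u_3 = (u_2 − 1)/2 = -1/5
  u_3 = -1/5;  a_6 = 1;  u_4 = (u_3 − 1)/2 = -3/5
Digits: (0, 0, 0, 1, 0, 1, 1).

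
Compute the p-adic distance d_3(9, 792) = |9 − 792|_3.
d_3(9, 792) = 1/27

Step 1 — x − y = 9 − 792 = -783. Step 2 — v_3(-783) = 3 (factor: -783 = −(3^3 · 29); the sign does not affect v_p). Step 3 — |x − y|_3 = 3^{-3} = 1/27.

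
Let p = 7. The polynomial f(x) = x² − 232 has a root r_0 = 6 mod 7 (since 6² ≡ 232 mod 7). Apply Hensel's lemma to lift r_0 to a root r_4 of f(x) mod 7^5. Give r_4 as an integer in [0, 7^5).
r_4 = 16029 (mod 16807)

Hensel's recurrence: r_{i+1} = r_i − f(r_i)·(f′(r_i))^{-1} mod 7^{i+2}, with f′(x) = 2x. Iterate:
  r_0 = 6 (mod 7)
  r_1 = 6 (mod 49)
  r_2 = 251 (mod 343)
  r_3 = 1623 (mod 2401)
  r_4 = 16029 (mod 16807)
Final: r_4 = 16029, and one checks f(r_4) ≡ 0 mod 7^5.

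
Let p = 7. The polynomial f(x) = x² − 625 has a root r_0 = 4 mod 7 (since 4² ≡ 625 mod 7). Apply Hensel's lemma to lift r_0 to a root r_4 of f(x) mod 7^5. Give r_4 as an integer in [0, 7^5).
r_4 = 25 (mod 16807)

Hensel's recurrence: r_{i+1} = r_i − f(r_i)·(f′(r_i))^{-1} mod 7^{i+2}, with f′(x) = 2x. Iterate:
  r_0 = 4 (mod 7)
  r_1 = 25 (mod 49)
  r_2 = 25 (mod 343)
  r_3 = 25 (mod 2401)
  r_4 = 25 (mod 16807)
Final: r_4 = 25, and one checks f(r_4) ≡ 0 mod 7^5.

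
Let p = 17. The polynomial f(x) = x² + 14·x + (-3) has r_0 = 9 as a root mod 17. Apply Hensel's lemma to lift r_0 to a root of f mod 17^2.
r_1 = 111 (mod 289)

Hensel: r_{i+1} = r_i − f(r_i)·(f′(r_i))^{-1} mod 17^{i+2}, f′(x) = 2x + 14. Iterate:
  r_0 = 9 (mod 17)
  r_1 = 111 (mod 289)
Final: r = 111 satisfies f(r) ≡ 0 mod 17^2.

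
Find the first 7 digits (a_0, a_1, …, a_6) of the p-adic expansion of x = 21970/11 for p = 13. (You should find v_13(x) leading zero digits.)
(a_0, …, a_6) = (0, 0, 0, 8, 3, 8, 10)

v_13(21970/11) = 3, so a_0 = ... = a_2 = 0. Factor out: x = 13^3 · u with u = 10/11 a unit in ℤ_13. Expand u iteratively via a_{v+i} = u_i mod 13, u_{i+1} = (u_i − a_{v+i})/13:
  u_0 = 10/11;  a_3 = 8;  u_1 = (u_0 − 8)/13 = -6/11
  u_1 = -6/11;  a_4 = 3;  u_2 = (u_1 − 3)/13 = -3/11
  u_2 = -3/11;  a_5 = 8;  u_3 = (u_2 − 8)/13 = -7/11
  u_3 = -7/11;  a_6 = 10;  u_4 = (u_3 − 10)/13 = -9/11
Digits: (0, 0, 0, 8, 3, 8, 10).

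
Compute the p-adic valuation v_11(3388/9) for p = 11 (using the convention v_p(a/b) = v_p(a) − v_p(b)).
v_11(3388/9) = 2

Factor powers of 11 from the numerator and denominator of the reduced fraction: 3388 = 11^2 · 28 and 9 = 11^0 · 9. Apply v_p(a/b) = v_p(a) − v_p(b): v_11(3388/9) = 2 − 0 = 2.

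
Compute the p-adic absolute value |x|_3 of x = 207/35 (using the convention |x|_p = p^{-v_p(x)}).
|207/35|_3 = 1/9

Step 1 — compute v_3(x) by factoring powers of 3 out of the numerator and denominator: v_3(207/35) = 2. Step 2 — apply |x|_p = p^{-v_p(x)} = 3^{-2} = 1/9.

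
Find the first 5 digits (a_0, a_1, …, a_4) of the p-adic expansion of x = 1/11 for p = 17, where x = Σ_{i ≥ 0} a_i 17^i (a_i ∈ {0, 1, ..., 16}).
(a_0, …, a_4) = (14, 10, 4, 9, 1)

v_17(1/11) = 0 (numerator and denominator both coprime to 17), so x ∈ ℤ_17^×. Compute digits iteratively via a_i = x_i mod 17, x_{i+1} = (x_i − a_i)/17, with x_0 = x:
  x_0 = 1/11;  a_0 = 14;  x_1 = (x_0 − 14)/17 = -9/11
  x_1 = -9/11;  a_1 = 10;  x_2 = (x_1 − 10)/17 = -7/11
  x_2 = -7/11;  a_2 = 4;  x_3 = (x_2 − 4)/17 = -3/11
  x_3 = -3/11;  a_3 = 9;  x_4 = (x_3 − 9)/17 = -6/11
  x_4 = -6/11;  a_4 = 1;  x_5 = (x_4 − 1)/17 = -1/11
Digits: (14, 10, 4, 9, 1).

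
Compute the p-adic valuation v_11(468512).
v_11(468512) = 4

v_11(n) is the largest exponent k such that 11^k divides n. Factor out: 468512 = 11^4 · 32. (Sign doesn't affect v_p.) So v_11(468512) = 4.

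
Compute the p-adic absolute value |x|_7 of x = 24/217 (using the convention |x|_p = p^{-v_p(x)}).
|24/217|_7 = 7

Step 1 — compute v_7(x) by factoring powers of 7 out of the numerator and denominator: v_7(24/217) = -1. Step 2 — apply |x|_p = p^{-v_p(x)} = 7^{1} = 7.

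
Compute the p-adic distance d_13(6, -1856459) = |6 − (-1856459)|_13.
d_13(6, -1856459) = 1/371293

Step 1 — x − y = 6 − (-1856459) = 1856465. Step 2 — v_13(1856465) = 5 (factor: 1856465 = (13^5 · 5); the sign does not affect v_p). Step 3 — |x − y|_13 = 13^{-5} = 1/371293.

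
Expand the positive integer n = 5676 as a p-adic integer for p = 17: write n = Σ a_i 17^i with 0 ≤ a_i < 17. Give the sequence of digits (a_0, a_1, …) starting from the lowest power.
(a_0, a_1, …) = (15, 10, 2, 1)

Repeated division by 17 gives the digits low-to-high: 5676 = 15 + 10·17^1 + 2·17^2 + 1·17^3. Digit sequence: (15, 10, 2, 1).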